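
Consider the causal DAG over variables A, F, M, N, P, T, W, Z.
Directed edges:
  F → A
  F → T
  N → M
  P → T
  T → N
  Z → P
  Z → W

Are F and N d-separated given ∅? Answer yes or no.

Bayes-Ball from F | ∅ reaches {A,M,N,T}.
N ∈ reach(F|∅) ⇒ F ⊥̸ N | ∅.

No — F and N are d-connected given ∅.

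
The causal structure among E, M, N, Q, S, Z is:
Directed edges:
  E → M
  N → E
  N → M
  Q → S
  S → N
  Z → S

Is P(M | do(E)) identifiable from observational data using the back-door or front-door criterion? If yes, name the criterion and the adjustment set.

desc(E)\{E}={M}; candidates ⊆ {N,Q,S,Z}.
size 0: {}; under {} E still reaches {M,N,Q,S,Z} ∋ M.
{N}: E⊥M given {N} in G with E→· removed — back-door holds.
P(M|do(E)) = Σ_{N} P(M|E,N)·P(N).

P(M|do(E)): backdoor, adjust for {N}.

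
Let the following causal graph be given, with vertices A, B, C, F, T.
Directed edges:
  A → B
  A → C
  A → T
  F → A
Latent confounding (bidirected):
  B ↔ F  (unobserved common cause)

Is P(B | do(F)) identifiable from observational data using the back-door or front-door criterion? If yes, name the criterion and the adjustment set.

P(B|do(F)): frontdoor, adjust for {A}.

desc(F)\{F}={A,B,C,T}; candidates ⊆ {—}.
F↔B: latent back-door arc(s) into F.
size 0: {}; under {} F still reaches {B} ∋ B.
F↔B cannot be blocked by any observed set — no back-door set.
{A}: (i) intercepts every directed F→B path; (ii) no back-door F→{A}; (iii) {F} blocks every back-door {A}→B. Front-door holds.
P(B|do(F)) = Σ_{A} P(A|F) Σ_{F'} P(B|A,F')P(F').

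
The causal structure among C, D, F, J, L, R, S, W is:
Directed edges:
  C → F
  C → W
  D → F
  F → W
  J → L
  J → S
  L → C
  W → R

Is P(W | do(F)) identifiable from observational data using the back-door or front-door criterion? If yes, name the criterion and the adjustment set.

P(W|do(F)): backdoor, adjust for {C}.

desc(F)\{F}={R,W}; candidates ⊆ {C,D,J,L,S}.
size 0: {}; under {} F still reaches {C,D,J,L,R,S,W} ∋ W.
{C}: F⊥W given {C} in G with F→· removed — back-door holds.
P(W|do(F)) = Σ_{C} P(W|F,C)·P(C).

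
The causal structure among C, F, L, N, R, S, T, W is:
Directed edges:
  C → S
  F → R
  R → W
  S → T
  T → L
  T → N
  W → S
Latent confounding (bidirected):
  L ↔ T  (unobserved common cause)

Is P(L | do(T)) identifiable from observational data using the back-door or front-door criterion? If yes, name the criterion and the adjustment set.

P(L|do(T)): not identifiable (no BD/FD set).

desc(T)\{T}={L,N}; candidates ⊆ {C,F,R,S,W}.
T↔L: latent back-door arc(s) into T.
size 0: {}; under {} T still reaches {C,F,L,R,S,W} ∋ L.
size 1: {C}, {F}, {R} …(+2); under {C} T still reaches {F,L,R,S,W} ∋ L.
size 2: {C,F}, {C,R}, {C,S} …(+7); under {C,F} T still reaches {L,R,S,W} ∋ L.
T↔L cannot be blocked by any observed set — no back-door set.
No mediator lies on a directed T→…→L path.
Neither criterion identifies P(L|do(T)) in this graph.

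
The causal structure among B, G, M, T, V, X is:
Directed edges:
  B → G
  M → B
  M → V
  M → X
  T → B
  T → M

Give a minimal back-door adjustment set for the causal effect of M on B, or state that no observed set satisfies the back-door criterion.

M→B: minimal back-door set {T}.

desc(M)\{M}={B,G,V,X}; candidates ⊆ {T}.
size 0: {}; under {} M still reaches {B,G,T} ∋ B.
{T}: M⊥B given {T} in G with M→· removed — back-door holds.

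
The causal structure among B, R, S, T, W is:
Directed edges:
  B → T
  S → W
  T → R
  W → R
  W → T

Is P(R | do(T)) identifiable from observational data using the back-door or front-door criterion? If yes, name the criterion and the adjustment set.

P(R|do(T)): backdoor, adjust for {W}.

desc(T)\{T}={R}; candidates ⊆ {B,S,W}.
size 0: {}; under {} T still reaches {B,R,S,W} ∋ R.
{W}: T⊥R given {W} in G with T→· removed — back-door holds.
P(R|do(T)) = Σ_{W} P(R|T,W)·P(W).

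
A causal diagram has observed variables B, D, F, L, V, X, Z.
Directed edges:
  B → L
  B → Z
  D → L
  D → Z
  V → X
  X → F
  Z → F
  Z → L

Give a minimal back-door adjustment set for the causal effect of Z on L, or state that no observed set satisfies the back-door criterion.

Z→L: minimal back-door set {B, D}.

desc(Z)\{Z}={F,L}; candidates ⊆ {B,D,V,X}.
size 0: {}; under {} Z still reaches {B,D,L} ∋ L.
size 1: {B}, {D}, {V} …(+1); under {B} Z still reaches {D,L} ∋ L.
{B,D}: Z⊥L given {B,D} in G with Z→· removed — back-door holds.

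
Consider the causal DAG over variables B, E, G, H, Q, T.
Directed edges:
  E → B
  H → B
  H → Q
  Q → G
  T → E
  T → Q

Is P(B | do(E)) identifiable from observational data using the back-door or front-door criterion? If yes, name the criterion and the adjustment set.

desc(E)\{E}={B}; candidates ⊆ {G,H,Q,T}.
∅: E⊥B given ∅ in G with E→· removed — back-door holds.
P(B|do(E)) = P(B|E) — no adjustment needed.

P(B|do(E)): backdoor, adjust for ∅.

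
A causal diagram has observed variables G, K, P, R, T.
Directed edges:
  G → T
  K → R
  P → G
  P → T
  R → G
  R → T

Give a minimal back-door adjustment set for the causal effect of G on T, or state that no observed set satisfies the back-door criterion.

G→T: minimal back-door set {P, R}.

desc(G)\{G}={T}; candidates ⊆ {K,P,R}.
size 0: {}; under {} G still reaches {K,P,R,T} ∋ T.
size 1: {K}, {P}, {R}; under {K} G still reaches {P,R,T} ∋ T.
{P,R}: G⊥T given {P,R} in G with G→· removed — back-door holds.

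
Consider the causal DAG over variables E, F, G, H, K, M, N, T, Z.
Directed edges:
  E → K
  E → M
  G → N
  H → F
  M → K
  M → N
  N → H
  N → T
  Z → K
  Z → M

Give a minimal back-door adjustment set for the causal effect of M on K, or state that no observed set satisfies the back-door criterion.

M→K: minimal back-door set {E, Z}.

desc(M)\{M}={F,H,K,N,T}; candidates ⊆ {E,G,Z}.
size 0: {}; under {} M still reaches {E,K,Z} ∋ K.
size 1: {E}, {G}, {Z}; under {E} M still reaches {K,Z} ∋ K.
{E,Z}: M⊥K given {E,Z} in G with M→· removed — back-door holds.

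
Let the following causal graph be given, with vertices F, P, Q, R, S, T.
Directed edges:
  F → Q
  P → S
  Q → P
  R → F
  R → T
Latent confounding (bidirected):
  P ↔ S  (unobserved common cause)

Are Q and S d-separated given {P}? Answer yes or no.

No — Q and S are d-connected given {P}.

Bayes-Ball from Q | {P} reaches {F,R,S,T}.
S ∈ reach(Q|{P}) ⇒ Q ⊥̸ S | {P}.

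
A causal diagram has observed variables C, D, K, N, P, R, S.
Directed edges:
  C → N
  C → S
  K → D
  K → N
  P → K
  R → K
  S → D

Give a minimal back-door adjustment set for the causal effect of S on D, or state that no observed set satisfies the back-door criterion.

S→D: minimal back-door set ∅.

desc(S)\{S}={D}; candidates ⊆ {C,K,N,P,R}.
∅: S⊥D given ∅ in G with S→· removed — back-door holds.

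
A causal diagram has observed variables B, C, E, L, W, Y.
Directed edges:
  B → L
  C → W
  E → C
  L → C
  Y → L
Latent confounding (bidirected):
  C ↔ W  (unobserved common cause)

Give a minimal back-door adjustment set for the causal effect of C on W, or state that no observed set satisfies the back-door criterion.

C→W: no observed back-door set.

desc(C)\{C}={W}; candidates ⊆ {B,E,L,Y}.
C↔W: latent back-door arc(s) into C.
size 0: {}; under {} C still reaches {B,E,L,W,Y} ∋ W.
size 1: {B}, {E}, {L} …(+1); under {B} C still reaches {E,L,W,Y} ∋ W.
size 2: {B,E}, {B,L}, {B,Y} …(+3); under {B,E} C still reaches {L,W,Y} ∋ W.
C↔W cannot be blocked by any observed set — no back-door set.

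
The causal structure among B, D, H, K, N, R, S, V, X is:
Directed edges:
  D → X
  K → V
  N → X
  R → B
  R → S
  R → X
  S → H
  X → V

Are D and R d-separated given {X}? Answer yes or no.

No — D and R are d-connected given {X}.

Bayes-Ball from D | {X} reaches {B,H,N,R,S}.
R ∈ reach(D|{X}) ⇒ D ⊥̸ R | {X}.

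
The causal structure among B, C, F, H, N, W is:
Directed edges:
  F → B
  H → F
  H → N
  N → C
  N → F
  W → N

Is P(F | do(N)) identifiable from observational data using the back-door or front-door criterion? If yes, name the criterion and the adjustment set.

desc(N)\{N}={B,C,F}; candidates ⊆ {H,W}.
size 0: {}; under {} N still reaches {B,F,H,W} ∋ F.
{H}: N⊥F given {H} in G with N→· removed — back-door holds.
P(F|do(N)) = Σ_{H} P(F|N,H)·P(H).

P(F|do(N)): backdoor, adjust for {H}.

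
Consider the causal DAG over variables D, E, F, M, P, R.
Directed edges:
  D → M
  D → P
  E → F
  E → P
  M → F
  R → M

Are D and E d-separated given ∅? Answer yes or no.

Yes — D ⊥ E | ∅.

Bayes-Ball from D | ∅ reaches {F,M,P}.
E ∉ reach(D|∅) ⇒ D ⊥ E | ∅.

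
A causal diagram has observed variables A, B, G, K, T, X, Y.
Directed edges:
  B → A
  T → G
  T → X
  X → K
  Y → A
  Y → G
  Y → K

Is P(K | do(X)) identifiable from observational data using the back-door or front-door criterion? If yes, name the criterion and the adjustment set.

P(K|do(X)): backdoor, adjust for ∅.

desc(X)\{X}={K}; candidates ⊆ {A,B,G,T,Y}.
∅: X⊥K given ∅ in G with X→· removed — back-door holds.
P(K|do(X)) = P(K|X) — no adjustment needed.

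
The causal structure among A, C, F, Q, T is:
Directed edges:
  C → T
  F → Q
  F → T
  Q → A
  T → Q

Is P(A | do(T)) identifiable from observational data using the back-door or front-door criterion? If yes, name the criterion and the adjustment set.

P(A|do(T)): backdoor, adjust for {F}.

desc(T)\{T}={A,Q}; candidates ⊆ {C,F}.
size 0: {}; under {} T still reaches {A,C,F,Q} ∋ A.
{F}: T⊥A given {F} in G with T→· removed — back-door holds.
P(A|do(T)) = Σ_{F} P(A|T,F)·P(F).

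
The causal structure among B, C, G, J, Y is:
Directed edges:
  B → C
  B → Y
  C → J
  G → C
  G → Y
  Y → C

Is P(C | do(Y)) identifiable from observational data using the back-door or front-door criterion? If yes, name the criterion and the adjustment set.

P(C|do(Y)): backdoor, adjust for {B, G}.

desc(Y)\{Y}={C,J}; candidates ⊆ {B,G}.
size 0: {}; under {} Y still reaches {B,C,G,J} ∋ C.
size 1: {B}, {G}; under {B} Y still reaches {C,G,J} ∋ C.
{B,G}: Y⊥C given {B,G} in G with Y→· removed — back-door holds.
P(C|do(Y)) = Σ_{B,G} P(C|Y,B,G)·P(B,G).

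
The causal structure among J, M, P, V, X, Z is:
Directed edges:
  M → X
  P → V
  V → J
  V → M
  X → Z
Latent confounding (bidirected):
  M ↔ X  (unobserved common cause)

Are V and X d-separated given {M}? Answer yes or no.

Bayes-Ball from V | {M} reaches {J,P,X,Z}.
X ∈ reach(V|{M}) ⇒ V ⊥̸ X | {M}.

No — V and X are d-connected given {M}.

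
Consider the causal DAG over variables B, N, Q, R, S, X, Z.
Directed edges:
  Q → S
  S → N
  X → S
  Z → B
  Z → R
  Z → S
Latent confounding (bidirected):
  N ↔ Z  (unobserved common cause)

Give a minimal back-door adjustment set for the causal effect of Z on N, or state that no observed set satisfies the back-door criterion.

Z→N: no observed back-door set.

desc(Z)\{Z}={B,N,R,S}; candidates ⊆ {Q,X}.
Z↔N: latent back-door arc(s) into Z.
size 0: {}; under {} Z still reaches {N} ∋ N.
size 1: {Q}, {X}; under {Q} Z still reaches {N} ∋ N.
size 2: {Q,X}; under {Q,X} Z still reaches {N} ∋ N.
Z↔N cannot be blocked by any observed set — no back-door set.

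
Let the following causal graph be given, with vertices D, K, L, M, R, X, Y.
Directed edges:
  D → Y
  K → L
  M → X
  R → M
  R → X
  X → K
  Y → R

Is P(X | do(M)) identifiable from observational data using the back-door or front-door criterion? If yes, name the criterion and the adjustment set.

desc(M)\{M}={K,L,X}; candidates ⊆ {D,R,Y}.
size 0: {}; under {} M still reaches {D,K,L,R,X,Y} ∋ X.
{R}: M⊥X given {R} in G with M→· removed — back-door holds.
P(X|do(M)) = Σ_{R} P(X|M,R)·P(R).

P(X|do(M)): backdoor, adjust for {R}.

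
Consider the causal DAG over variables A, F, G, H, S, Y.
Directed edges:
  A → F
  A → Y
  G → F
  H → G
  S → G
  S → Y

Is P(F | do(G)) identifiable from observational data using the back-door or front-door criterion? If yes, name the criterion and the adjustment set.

P(F|do(G)): backdoor, adjust for ∅.

desc(G)\{G}={F}; candidates ⊆ {A,H,S,Y}.
∅: G⊥F given ∅ in G with G→· removed — back-door holds.
P(F|do(G)) = P(F|G) — no adjustment needed.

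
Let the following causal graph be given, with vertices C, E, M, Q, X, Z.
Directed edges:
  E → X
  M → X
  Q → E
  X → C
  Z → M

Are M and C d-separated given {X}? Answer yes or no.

Yes — M ⊥ C | {X}.

Bayes-Ball from M | {X} reaches {E,Q,Z}.
C ∉ reach(M|{X}) ⇒ M ⊥ C | {X}.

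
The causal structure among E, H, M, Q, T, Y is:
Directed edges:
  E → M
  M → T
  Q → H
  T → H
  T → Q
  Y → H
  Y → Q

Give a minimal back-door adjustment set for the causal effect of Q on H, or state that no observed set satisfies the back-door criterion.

Q→H: minimal back-door set {T, Y}.

desc(Q)\{Q}={H}; candidates ⊆ {E,M,T,Y}.
size 0: {}; under {} Q still reaches {E,H,M,T,Y} ∋ H.
size 1: {E}, {M}, {T} …(+1); under {E} Q still reaches {H,M,T,Y} ∋ H.
{T,Y}: Q⊥H given {T,Y} in G with Q→· removed — back-door holds.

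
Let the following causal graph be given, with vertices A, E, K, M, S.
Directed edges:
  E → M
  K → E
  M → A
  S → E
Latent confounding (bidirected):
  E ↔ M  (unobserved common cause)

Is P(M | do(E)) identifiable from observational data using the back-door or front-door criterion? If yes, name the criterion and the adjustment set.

desc(E)\{E}={A,M}; candidates ⊆ {K,S}.
E↔M: latent back-door arc(s) into E.
size 0: {}; under {} E still reaches {A,K,M,S} ∋ M.
size 1: {K}, {S}; under {K} E still reaches {A,M,S} ∋ M.
size 2: {K,S}; under {K,S} E still reaches {A,M} ∋ M.
E↔M cannot be blocked by any observed set — no back-door set.
No mediator lies on a directed E→…→M path.
Neither criterion identifies P(M|do(E)) in this graph.

P(M|do(E)): not identifiable (no BD/FD set).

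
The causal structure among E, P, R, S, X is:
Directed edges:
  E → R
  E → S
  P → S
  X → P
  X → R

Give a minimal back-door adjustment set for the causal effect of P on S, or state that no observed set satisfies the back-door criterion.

P→S: minimal back-door set ∅.

desc(P)\{P}={S}; candidates ⊆ {E,R,X}.
∅: P⊥S given ∅ in G with P→· removed — back-door holds.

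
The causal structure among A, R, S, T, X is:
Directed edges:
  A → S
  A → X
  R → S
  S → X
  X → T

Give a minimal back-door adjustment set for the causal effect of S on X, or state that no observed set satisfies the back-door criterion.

desc(S)\{S}={T,X}; candidates ⊆ {A,R}.
size 0: {}; under {} S still reaches {A,R,T,X} ∋ X.
{A}: S⊥X given {A} in G with S→· removed — back-door holds.

S→X: minimal back-door set {A}.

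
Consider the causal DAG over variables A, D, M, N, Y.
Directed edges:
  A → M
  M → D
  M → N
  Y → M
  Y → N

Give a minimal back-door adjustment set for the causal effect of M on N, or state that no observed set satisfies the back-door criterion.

M→N: minimal back-door set {Y}.

desc(M)\{M}={D,N}; candidates ⊆ {A,Y}.
size 0: {}; under {} M still reaches {A,N,Y} ∋ N.
{Y}: M⊥N given {Y} in G with M→· removed — back-door holds.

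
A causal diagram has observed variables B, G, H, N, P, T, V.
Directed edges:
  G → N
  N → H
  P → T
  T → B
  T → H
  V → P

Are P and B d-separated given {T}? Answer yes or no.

Yes — P ⊥ B | {T}.

Bayes-Ball from P | {T} reaches {V}.
B ∉ reach(P|{T}) ⇒ P ⊥ B | {T}.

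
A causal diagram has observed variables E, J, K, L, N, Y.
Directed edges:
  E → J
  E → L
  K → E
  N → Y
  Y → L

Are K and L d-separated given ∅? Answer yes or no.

Bayes-Ball from K | ∅ reaches {E,J,L}.
L ∈ reach(K|∅) ⇒ K ⊥̸ L | ∅.

No — K and L are d-connected given ∅.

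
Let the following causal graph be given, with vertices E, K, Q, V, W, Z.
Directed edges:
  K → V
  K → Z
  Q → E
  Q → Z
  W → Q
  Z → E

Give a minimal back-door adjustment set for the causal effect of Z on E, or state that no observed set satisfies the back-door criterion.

desc(Z)\{Z}={E}; candidates ⊆ {K,Q,V,W}.
size 0: {}; under {} Z still reaches {E,K,Q,V,W} ∋ E.
{Q}: Z⊥E given {Q} in G with Z→· removed — back-door holds.

Z→E: minimal back-door set {Q}.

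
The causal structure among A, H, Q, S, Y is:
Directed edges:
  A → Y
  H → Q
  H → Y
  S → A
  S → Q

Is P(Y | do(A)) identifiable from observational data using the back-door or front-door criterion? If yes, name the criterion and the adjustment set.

P(Y|do(A)): backdoor, adjust for ∅.

desc(A)\{A}={Y}; candidates ⊆ {H,Q,S}.
∅: A⊥Y given ∅ in G with A→· removed — back-door holds.
P(Y|do(A)) = P(Y|A) — no adjustment needed.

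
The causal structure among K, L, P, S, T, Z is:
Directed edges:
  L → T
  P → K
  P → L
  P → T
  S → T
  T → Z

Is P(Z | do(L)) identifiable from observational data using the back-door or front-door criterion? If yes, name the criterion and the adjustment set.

P(Z|do(L)): backdoor, adjust for {P}.

desc(L)\{L}={T,Z}; candidates ⊆ {K,P,S}.
size 0: {}; under {} L still reaches {K,P,T,Z} ∋ Z.
{P}: L⊥Z given {P} in G with L→· removed — back-door holds.
P(Z|do(L)) = Σ_{P} P(Z|L,P)·P(P).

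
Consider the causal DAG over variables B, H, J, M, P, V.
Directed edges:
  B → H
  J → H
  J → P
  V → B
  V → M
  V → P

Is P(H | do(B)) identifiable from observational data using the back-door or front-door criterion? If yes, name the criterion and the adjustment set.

desc(B)\{B}={H}; candidates ⊆ {J,M,P,V}.
∅: B⊥H given ∅ in G with B→· removed — back-door holds.
P(H|do(B)) = P(H|B) — no adjustment needed.

P(H|do(B)): backdoor, adjust for ∅.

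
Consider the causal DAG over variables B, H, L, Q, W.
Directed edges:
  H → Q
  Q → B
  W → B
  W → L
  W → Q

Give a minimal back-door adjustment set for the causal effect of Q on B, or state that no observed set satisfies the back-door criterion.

Q→B: minimal back-door set {W}.

desc(Q)\{Q}={B}; candidates ⊆ {H,L,W}.
size 0: {}; under {} Q still reaches {B,H,L,W} ∋ B.
{W}: Q⊥B given {W} in G with Q→· removed — back-door holds.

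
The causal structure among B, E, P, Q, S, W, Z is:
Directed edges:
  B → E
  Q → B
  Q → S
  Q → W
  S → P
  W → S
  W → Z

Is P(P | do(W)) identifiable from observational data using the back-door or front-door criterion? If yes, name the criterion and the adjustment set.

desc(W)\{W}={P,S,Z}; candidates ⊆ {B,E,Q}.
size 0: {}; under {} W still reaches {B,E,P,Q,S} ∋ P.
{Q}: W⊥P given {Q} in G with W→· removed — back-door holds.
P(P|do(W)) = Σ_{Q} P(P|W,Q)·P(Q).

P(P|do(W)): backdoor, adjust for {Q}.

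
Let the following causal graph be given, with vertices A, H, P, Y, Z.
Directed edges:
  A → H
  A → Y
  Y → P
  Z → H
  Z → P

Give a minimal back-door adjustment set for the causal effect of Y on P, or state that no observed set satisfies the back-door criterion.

Y→P: minimal back-door set ∅.

desc(Y)\{Y}={P}; candidates ⊆ {A,H,Z}.
∅: Y⊥P given ∅ in G with Y→· removed — back-door holds.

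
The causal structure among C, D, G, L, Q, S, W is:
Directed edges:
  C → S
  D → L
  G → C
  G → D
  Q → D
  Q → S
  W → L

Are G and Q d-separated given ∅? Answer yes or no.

Bayes-Ball from G | ∅ reaches {C,D,L,S}.
Q ∉ reach(G|∅) ⇒ G ⊥ Q | ∅.

Yes — G ⊥ Q | ∅.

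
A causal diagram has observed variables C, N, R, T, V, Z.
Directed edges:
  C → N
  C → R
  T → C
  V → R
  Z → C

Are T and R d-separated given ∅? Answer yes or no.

No — T and R are d-connected given ∅.

Bayes-Ball from T | ∅ reaches {C,N,R}.
R ∈ reach(T|∅) ⇒ T ⊥̸ R | ∅.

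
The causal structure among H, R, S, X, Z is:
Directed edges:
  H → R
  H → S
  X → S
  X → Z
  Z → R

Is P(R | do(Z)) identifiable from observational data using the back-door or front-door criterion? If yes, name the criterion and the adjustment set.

P(R|do(Z)): backdoor, adjust for ∅.

desc(Z)\{Z}={R}; candidates ⊆ {H,S,X}.
∅: Z⊥R given ∅ in G with Z→· removed — back-door holds.
P(R|do(Z)) = P(R|Z) — no adjustment needed.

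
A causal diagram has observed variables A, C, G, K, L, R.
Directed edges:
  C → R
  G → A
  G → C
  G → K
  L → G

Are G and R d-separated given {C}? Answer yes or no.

Yes — G ⊥ R | {C}.

Bayes-Ball from G | {C} reaches {A,K,L}.
R ∉ reach(G|{C}) ⇒ G ⊥ R | {C}.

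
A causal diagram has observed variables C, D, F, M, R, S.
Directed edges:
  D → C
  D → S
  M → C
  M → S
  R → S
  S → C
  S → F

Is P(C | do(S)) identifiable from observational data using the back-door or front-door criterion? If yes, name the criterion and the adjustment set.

desc(S)\{S}={C,F}; candidates ⊆ {D,M,R}.
size 0: {}; under {} S still reaches {C,D,M,R} ∋ C.
size 1: {D}, {M}, {R}; under {D} S still reaches {C,M,R} ∋ C.
{D,M}: S⊥C given {D,M} in G with S→· removed — back-door holds.
P(C|do(S)) = Σ_{D,M} P(C|S,D,M)·P(D,M).

P(C|do(S)): backdoor, adjust for {D, M}.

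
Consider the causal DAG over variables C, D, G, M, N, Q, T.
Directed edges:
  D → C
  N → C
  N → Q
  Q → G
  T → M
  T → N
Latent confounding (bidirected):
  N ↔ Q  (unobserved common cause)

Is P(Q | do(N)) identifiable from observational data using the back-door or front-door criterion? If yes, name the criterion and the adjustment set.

P(Q|do(N)): not identifiable (no BD/FD set).

desc(N)\{N}={C,G,Q}; candidates ⊆ {D,M,T}.
N↔Q: latent back-door arc(s) into N.
size 0: {}; under {} N still reaches {G,M,Q,T} ∋ Q.
size 1: {D}, {M}, {T}; under {D} N still reaches {G,M,Q,T} ∋ Q.
size 2: {D,M}, {D,T}, {M,T}; under {D,M} N still reaches {G,Q,T} ∋ Q.
N↔Q cannot be blocked by any observed set — no back-door set.
No mediator lies on a directed N→…→Q path.
Neither criterion identifies P(Q|do(N)) in this graph.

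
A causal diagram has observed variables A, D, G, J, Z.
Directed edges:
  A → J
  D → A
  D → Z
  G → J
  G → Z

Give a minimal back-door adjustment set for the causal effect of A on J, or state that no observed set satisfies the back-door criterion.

A→J: minimal back-door set ∅.

desc(A)\{A}={J}; candidates ⊆ {D,G,Z}.
∅: A⊥J given ∅ in G with A→· removed — back-door holds.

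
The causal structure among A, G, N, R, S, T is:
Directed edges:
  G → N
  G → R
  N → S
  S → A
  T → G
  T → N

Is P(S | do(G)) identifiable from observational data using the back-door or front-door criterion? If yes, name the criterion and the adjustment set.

desc(G)\{G}={A,N,R,S}; candidates ⊆ {T}.
size 0: {}; under {} G still reaches {A,N,S,T} ∋ S.
{T}: G⊥S given {T} in G with G→· removed — back-door holds.
P(S|do(G)) = Σ_{T} P(S|G,T)·P(T).

P(S|do(G)): backdoor, adjust for {T}.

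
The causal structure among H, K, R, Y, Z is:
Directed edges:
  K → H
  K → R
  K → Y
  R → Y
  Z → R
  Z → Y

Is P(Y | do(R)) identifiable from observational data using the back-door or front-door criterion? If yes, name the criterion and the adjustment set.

desc(R)\{R}={Y}; candidates ⊆ {H,K,Z}.
size 0: {}; under {} R still reaches {H,K,Y,Z} ∋ Y.
size 1: {H}, {K}, {Z}; under {H} R still reaches {K,Y,Z} ∋ Y.
{K,Z}: R⊥Y given {K,Z} in G with R→· removed — back-door holds.
P(Y|do(R)) = Σ_{K,Z} P(Y|R,K,Z)·P(K,Z).

P(Y|do(R)): backdoor, adjust for {K, Z}.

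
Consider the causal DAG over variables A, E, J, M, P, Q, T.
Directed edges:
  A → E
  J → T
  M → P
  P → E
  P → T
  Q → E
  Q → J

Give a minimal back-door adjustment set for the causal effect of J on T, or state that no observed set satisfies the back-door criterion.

J→T: minimal back-door set ∅.

desc(J)\{J}={T}; candidates ⊆ {A,E,M,P,Q}.
∅: J⊥T given ∅ in G with J→· removed — back-door holds.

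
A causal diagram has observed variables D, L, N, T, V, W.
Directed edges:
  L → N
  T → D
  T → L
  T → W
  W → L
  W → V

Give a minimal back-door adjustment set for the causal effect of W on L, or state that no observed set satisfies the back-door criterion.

desc(W)\{W}={L,N,V}; candidates ⊆ {D,T}.
size 0: {}; under {} W still reaches {D,L,N,T} ∋ L.
{T}: W⊥L given {T} in G with W→· removed — back-door holds.

W→L: minimal back-door set {T}.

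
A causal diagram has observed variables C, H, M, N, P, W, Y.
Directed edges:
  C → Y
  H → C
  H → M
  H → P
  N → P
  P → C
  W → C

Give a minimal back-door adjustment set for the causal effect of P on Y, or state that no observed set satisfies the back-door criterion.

P→Y: minimal back-door set {H}.

desc(P)\{P}={C,Y}; candidates ⊆ {H,M,N,W}.
size 0: {}; under {} P still reaches {C,H,M,N,Y} ∋ Y.
{H}: P⊥Y given {H} in G with P→· removed — back-door holds.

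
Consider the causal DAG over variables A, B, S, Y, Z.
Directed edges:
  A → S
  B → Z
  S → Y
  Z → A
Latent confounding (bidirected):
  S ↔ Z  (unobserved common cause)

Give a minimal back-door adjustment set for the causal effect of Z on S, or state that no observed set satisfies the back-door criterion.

Z→S: no observed back-door set.

desc(Z)\{Z}={A,S,Y}; candidates ⊆ {B}.
Z↔S: latent back-door arc(s) into Z.
size 0: {}; under {} Z still reaches {B,S,Y} ∋ S.
size 1: {B}; under {B} Z still reaches {S,Y} ∋ S.
Z↔S cannot be blocked by any observed set — no back-door set.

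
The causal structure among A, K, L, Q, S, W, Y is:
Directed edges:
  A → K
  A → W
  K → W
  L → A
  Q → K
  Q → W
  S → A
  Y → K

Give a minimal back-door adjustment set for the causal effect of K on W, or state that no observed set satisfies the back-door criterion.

K→W: minimal back-door set {A, Q}.

desc(K)\{K}={W}; candidates ⊆ {A,L,Q,S,Y}.
size 0: {}; under {} K still reaches {A,L,Q,S,W,Y} ∋ W.
size 1: {A}, {L}, {Q} …(+2); under {A} K still reaches {Q,W,Y} ∋ W.
{A,Q}: K⊥W given {A,Q} in G with K→· removed — back-door holds.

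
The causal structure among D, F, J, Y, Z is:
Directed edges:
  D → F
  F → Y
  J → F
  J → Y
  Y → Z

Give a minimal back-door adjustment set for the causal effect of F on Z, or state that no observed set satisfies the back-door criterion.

F→Z: minimal back-door set {J}.

desc(F)\{F}={Y,Z}; candidates ⊆ {D,J}.
size 0: {}; under {} F still reaches {D,J,Y,Z} ∋ Z.
{J}: F⊥Z given {J} in G with F→· removed — back-door holds.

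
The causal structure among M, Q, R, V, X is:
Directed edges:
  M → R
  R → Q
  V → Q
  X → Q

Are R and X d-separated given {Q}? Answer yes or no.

Bayes-Ball from R | {Q} reaches {M,V,X}.
X ∈ reach(R|{Q}) ⇒ R ⊥̸ X | {Q}.

No — R and X are d-connected given {Q}.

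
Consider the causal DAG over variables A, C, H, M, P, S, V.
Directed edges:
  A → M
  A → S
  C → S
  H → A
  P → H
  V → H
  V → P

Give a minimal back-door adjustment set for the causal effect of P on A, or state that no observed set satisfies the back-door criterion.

desc(P)\{P}={A,H,M,S}; candidates ⊆ {C,V}.
size 0: {}; under {} P still reaches {A,H,M,S,V} ∋ A.
{V}: P⊥A given {V} in G with P→· removed — back-door holds.

P→A: minimal back-door set {V}.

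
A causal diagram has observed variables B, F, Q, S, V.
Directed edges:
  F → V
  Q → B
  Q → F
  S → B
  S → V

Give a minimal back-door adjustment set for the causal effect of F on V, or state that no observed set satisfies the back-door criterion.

F→V: minimal back-door set ∅.

desc(F)\{F}={V}; candidates ⊆ {B,Q,S}.
∅: F⊥V given ∅ in G with F→· removed — back-door holds.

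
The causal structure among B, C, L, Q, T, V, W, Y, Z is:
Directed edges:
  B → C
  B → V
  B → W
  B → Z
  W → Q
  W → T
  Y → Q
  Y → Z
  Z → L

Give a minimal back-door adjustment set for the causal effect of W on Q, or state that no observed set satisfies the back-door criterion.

W→Q: minimal back-door set ∅.

desc(W)\{W}={Q,T}; candidates ⊆ {B,C,L,V,Y,Z}.
∅: W⊥Q given ∅ in G with W→· removed — back-door holds.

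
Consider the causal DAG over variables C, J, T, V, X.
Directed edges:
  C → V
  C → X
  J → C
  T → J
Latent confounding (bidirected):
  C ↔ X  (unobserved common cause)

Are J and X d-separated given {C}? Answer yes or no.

No — J and X are d-connected given {C}.

Bayes-Ball from J | {C} reaches {T,X}.
X ∈ reach(J|{C}) ⇒ J ⊥̸ X | {C}.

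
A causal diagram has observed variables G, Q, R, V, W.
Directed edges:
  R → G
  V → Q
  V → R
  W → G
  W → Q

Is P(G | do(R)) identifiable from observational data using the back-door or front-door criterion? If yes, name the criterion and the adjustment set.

desc(R)\{R}={G}; candidates ⊆ {Q,V,W}.
∅: R⊥G given ∅ in G with R→· removed — back-door holds.
P(G|do(R)) = P(G|R) — no adjustment needed.

P(G|do(R)): backdoor, adjust for ∅.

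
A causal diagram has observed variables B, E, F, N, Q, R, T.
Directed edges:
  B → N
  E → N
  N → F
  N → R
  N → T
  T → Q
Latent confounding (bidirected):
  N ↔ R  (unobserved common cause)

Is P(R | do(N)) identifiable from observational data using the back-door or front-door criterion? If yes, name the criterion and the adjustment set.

P(R|do(N)): not identifiable (no BD/FD set).

desc(N)\{N}={F,Q,R,T}; candidates ⊆ {B,E}.
N↔R: latent back-door arc(s) into N.
size 0: {}; under {} N still reaches {B,E,R} ∋ R.
size 1: {B}, {E}; under {B} N still reaches {E,R} ∋ R.
size 2: {B,E}; under {B,E} N still reaches {R} ∋ R.
N↔R cannot be blocked by any observed set — no back-door set.
No mediator lies on a directed N→…→R path.
Neither criterion identifies P(R|do(N)) in this graph.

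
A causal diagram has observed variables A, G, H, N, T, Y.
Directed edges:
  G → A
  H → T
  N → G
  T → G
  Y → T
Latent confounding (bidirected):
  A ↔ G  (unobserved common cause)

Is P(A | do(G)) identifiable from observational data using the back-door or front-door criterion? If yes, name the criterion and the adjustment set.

desc(G)\{G}={A}; candidates ⊆ {H,N,T,Y}.
G↔A: latent back-door arc(s) into G.
size 0: {}; under {} G still reaches {A,H,N,T,Y} ∋ A.
size 1: {H}, {N}, {T} …(+1); under {H} G still reaches {A,N,T,Y} ∋ A.
size 2: {H,N}, {H,T}, {H,Y} …(+3); under {H,N} G still reaches {A,T,Y} ∋ A.
G↔A cannot be blocked by any observed set — no back-door set.
No mediator lies on a directed G→…→A path.
Neither criterion identifies P(A|do(G)) in this graph.

P(A|do(G)): not identifiable (no BD/FD set).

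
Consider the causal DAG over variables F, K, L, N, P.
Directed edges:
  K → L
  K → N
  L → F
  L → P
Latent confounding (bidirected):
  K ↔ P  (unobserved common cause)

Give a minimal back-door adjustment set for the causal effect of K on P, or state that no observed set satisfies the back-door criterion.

K→P: no observed back-door set.

desc(K)\{K}={F,L,N,P}; candidates ⊆ {—}.
K↔P: latent back-door arc(s) into K.
size 0: {}; under {} K still reaches {P} ∋ P.
K↔P cannot be blocked by any observed set — no back-door set.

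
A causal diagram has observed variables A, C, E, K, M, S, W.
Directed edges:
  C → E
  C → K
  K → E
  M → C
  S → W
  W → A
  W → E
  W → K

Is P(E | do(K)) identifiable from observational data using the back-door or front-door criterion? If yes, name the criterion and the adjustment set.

desc(K)\{K}={E}; candidates ⊆ {A,C,M,S,W}.
size 0: {}; under {} K still reaches {A,C,E,M,S,W} ∋ E.
size 1: {A}, {C}, {M} …(+2); under {A} K still reaches {C,E,M,S,W} ∋ E.
{C,W}: K⊥E given {C,W} in G with K→· removed — back-door holds.
P(E|do(K)) = Σ_{C,W} P(E|K,C,W)·P(C,W).

P(E|do(K)): backdoor, adjust for {C, W}.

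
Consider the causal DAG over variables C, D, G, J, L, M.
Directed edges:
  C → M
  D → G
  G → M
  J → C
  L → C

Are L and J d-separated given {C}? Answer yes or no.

No — L and J are d-connected given {C}.

Bayes-Ball from L | {C} reaches {J}.
J ∈ reach(L|{C}) ⇒ L ⊥̸ J | {C}.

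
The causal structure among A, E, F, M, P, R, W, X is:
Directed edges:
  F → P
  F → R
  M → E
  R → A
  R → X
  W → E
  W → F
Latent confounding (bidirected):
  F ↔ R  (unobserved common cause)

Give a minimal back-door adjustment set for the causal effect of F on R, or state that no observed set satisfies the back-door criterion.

F→R: no observed back-door set.

desc(F)\{F}={A,P,R,X}; candidates ⊆ {E,M,W}.
F↔R: latent back-door arc(s) into F.
size 0: {}; under {} F still reaches {A,E,R,W,X} ∋ R.
size 1: {E}, {M}, {W}; under {E} F still reaches {A,M,R,W,X} ∋ R.
size 2: {E,M}, {E,W}, {M,W}; under {E,M} F still reaches {A,R,W,X} ∋ R.
F↔R cannot be blocked by any observed set — no back-door set.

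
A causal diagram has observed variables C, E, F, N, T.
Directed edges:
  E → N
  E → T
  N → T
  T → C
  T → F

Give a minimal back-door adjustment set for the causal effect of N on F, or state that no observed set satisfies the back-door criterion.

N→F: minimal back-door set {E}.

desc(N)\{N}={C,F,T}; candidates ⊆ {E}.
size 0: {}; under {} N still reaches {C,E,F,T} ∋ F.
{E}: N⊥F given {E} in G with N→· removed — back-door holds.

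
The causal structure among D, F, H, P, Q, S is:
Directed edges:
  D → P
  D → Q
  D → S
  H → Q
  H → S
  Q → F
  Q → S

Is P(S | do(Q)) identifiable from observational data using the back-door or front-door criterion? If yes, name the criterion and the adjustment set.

desc(Q)\{Q}={F,S}; candidates ⊆ {D,H,P}.
size 0: {}; under {} Q still reaches {D,H,P,S} ∋ S.
size 1: {D}, {H}, {P}; under {D} Q still reaches {H,S} ∋ S.
{D,H}: Q⊥S given {D,H} in G with Q→· removed — back-door holds.
P(S|do(Q)) = Σ_{D,H} P(S|Q,D,H)·P(D,H).

P(S|do(Q)): backdoor, adjust for {D, H}.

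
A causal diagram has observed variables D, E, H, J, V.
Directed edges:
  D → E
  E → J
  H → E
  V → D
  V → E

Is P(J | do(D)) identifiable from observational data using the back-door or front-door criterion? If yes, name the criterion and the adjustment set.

desc(D)\{D}={E,J}; candidates ⊆ {H,V}.
size 0: {}; under {} D still reaches {E,J,V} ∋ J.
{V}: D⊥J given {V} in G with D→· removed — back-door holds.
P(J|do(D)) = Σ_{V} P(J|D,V)·P(V).

P(J|do(D)): backdoor, adjust for {V}.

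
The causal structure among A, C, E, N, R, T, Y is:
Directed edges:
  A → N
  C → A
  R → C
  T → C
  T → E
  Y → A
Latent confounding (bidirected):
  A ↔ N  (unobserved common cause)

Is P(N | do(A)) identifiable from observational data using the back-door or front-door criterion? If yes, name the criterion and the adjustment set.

P(N|do(A)): not identifiable (no BD/FD set).

desc(A)\{A}={N}; candidates ⊆ {C,E,R,T,Y}.
A↔N: latent back-door arc(s) into A.
size 0: {}; under {} A still reaches {C,E,N,R,T,Y} ∋ N.
size 1: {C}, {E}, {R} …(+2); under {C} A still reaches {N,Y} ∋ N.
size 2: {C,E}, {C,R}, {C,T} …(+7); under {C,E} A still reaches {N,Y} ∋ N.
A↔N cannot be blocked by any observed set — no back-door set.
No mediator lies on a directed A→…→N path.
Neither criterion identifies P(N|do(A)) in this graph.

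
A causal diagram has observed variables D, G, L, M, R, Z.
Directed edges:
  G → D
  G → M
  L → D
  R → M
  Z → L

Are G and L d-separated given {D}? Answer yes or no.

Bayes-Ball from G | {D} reaches {L,M,Z}.
L ∈ reach(G|{D}) ⇒ G ⊥̸ L | {D}.

No — G and L are d-connected given {D}.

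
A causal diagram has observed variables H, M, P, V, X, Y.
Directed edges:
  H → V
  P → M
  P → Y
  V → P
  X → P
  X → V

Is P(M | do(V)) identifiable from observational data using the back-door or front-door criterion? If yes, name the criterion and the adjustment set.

desc(V)\{V}={M,P,Y}; candidates ⊆ {H,X}.
size 0: {}; under {} V still reaches {H,M,P,X,Y} ∋ M.
{X}: V⊥M given {X} in G with V→· removed — back-door holds.
P(M|do(V)) = Σ_{X} P(M|V,X)·P(X).

P(M|do(V)): backdoor, adjust for {X}.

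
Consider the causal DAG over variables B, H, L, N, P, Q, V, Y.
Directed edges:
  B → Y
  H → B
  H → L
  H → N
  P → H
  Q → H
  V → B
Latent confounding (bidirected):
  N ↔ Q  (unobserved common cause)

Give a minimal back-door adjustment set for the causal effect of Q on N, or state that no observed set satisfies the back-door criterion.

Q→N: no observed back-door set.

desc(Q)\{Q}={B,H,L,N,Y}; candidates ⊆ {P,V}.
Q↔N: latent back-door arc(s) into Q.
size 0: {}; under {} Q still reaches {N} ∋ N.
size 1: {P}, {V}; under {P} Q still reaches {N} ∋ N.
size 2: {P,V}; under {P,V} Q still reaches {N} ∋ N.
Q↔N cannot be blocked by any observed set — no back-door set.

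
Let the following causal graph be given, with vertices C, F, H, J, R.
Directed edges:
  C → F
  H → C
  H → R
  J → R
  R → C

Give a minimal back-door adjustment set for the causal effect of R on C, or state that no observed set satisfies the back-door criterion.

desc(R)\{R}={C,F}; candidates ⊆ {H,J}.
size 0: {}; under {} R still reaches {C,F,H,J} ∋ C.
{H}: R⊥C given {H} in G with R→· removed — back-door holds.

R→C: minimal back-door set {H}.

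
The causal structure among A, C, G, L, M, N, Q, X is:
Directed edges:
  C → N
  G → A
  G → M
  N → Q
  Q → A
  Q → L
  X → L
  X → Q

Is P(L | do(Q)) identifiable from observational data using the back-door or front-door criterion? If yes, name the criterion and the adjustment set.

P(L|do(Q)): backdoor, adjust for {X}.

desc(Q)\{Q}={A,L}; candidates ⊆ {C,G,M,N,X}.
size 0: {}; under {} Q still reaches {C,L,N,X} ∋ L.
{X}: Q⊥L given {X} in G with Q→· removed — back-door holds.
P(L|do(Q)) = Σ_{X} P(L|Q,X)·P(X).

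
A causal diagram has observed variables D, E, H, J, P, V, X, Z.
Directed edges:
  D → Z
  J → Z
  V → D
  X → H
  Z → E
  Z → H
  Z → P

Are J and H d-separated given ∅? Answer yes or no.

Bayes-Ball from J | ∅ reaches {E,H,P,Z}.
H ∈ reach(J|∅) ⇒ J ⊥̸ H | ∅.

No — J and H are d-connected given ∅.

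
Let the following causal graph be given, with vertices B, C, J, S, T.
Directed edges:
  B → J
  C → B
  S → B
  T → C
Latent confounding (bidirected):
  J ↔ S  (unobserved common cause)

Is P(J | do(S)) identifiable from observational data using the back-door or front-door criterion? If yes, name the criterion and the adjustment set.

desc(S)\{S}={B,J}; candidates ⊆ {C,T}.
S↔J: latent back-door arc(s) into S.
size 0: {}; under {} S still reaches {J} ∋ J.
size 1: {C}, {T}; under {C} S still reaches {J} ∋ J.
size 2: {C,T}; under {C,T} S still reaches {J} ∋ J.
S↔J cannot be blocked by any observed set — no back-door set.
{B}: (i) intercepts every directed S→J path; (ii) no back-door S→{B}; (iii) {S} blocks every back-door {B}→J. Front-door holds.
P(J|do(S)) = Σ_{B} P(B|S) Σ_{S'} P(J|B,S')P(S').

P(J|do(S)): frontdoor, adjust for {B}.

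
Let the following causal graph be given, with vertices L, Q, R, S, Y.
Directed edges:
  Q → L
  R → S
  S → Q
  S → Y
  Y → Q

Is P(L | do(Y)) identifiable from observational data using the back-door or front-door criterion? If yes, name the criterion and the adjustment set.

P(L|do(Y)): backdoor, adjust for {S}.

desc(Y)\{Y}={L,Q}; candidates ⊆ {R,S}.
size 0: {}; under {} Y still reaches {L,Q,R,S} ∋ L.
{S}: Y⊥L given {S} in G with Y→· removed — back-door holds.
P(L|do(Y)) = Σ_{S} P(L|Y,S)·P(S).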